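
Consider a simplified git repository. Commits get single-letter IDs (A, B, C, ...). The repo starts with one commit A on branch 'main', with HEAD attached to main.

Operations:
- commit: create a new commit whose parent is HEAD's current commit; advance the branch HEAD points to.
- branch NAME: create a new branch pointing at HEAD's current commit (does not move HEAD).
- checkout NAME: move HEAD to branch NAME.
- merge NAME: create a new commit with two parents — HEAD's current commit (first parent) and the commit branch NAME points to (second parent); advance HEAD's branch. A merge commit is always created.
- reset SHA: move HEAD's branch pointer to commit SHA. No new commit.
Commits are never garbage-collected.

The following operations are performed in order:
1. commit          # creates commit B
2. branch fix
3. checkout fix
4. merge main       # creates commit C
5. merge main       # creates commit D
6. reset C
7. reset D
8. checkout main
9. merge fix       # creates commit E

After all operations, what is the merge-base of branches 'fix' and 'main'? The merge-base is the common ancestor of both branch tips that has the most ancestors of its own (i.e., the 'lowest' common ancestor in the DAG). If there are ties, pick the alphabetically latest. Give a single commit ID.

After op 1 (commit): HEAD=main@B [main=B]
After op 2 (branch): HEAD=main@B [fix=B main=B]
After op 3 (checkout): HEAD=fix@B [fix=B main=B]
After op 4 (merge): HEAD=fix@C [fix=C main=B]
After op 5 (merge): HEAD=fix@D [fix=D main=B]
After op 6 (reset): HEAD=fix@C [fix=C main=B]
After op 7 (reset): HEAD=fix@D [fix=D main=B]
After op 8 (checkout): HEAD=main@B [fix=D main=B]
After op 9 (merge): HEAD=main@E [fix=D main=E]
ancestors(fix=D): ['A', 'B', 'C', 'D']
ancestors(main=E): ['A', 'B', 'C', 'D', 'E']
common: ['A', 'B', 'C', 'D']

Answer: D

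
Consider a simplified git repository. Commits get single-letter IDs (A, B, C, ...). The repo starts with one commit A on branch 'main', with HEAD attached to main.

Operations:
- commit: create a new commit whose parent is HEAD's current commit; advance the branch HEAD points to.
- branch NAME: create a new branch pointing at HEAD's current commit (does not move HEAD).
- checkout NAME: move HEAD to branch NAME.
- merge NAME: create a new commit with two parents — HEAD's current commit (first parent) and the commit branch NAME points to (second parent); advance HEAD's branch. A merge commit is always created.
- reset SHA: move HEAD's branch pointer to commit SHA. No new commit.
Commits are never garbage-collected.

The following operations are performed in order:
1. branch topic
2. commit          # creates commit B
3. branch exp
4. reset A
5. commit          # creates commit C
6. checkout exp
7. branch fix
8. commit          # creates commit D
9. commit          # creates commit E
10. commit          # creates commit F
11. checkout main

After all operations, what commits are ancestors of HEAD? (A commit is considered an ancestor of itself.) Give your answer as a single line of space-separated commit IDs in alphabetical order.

Answer: A C

Derivation:
After op 1 (branch): HEAD=main@A [main=A topic=A]
After op 2 (commit): HEAD=main@B [main=B topic=A]
After op 3 (branch): HEAD=main@B [exp=B main=B topic=A]
After op 4 (reset): HEAD=main@A [exp=B main=A topic=A]
After op 5 (commit): HEAD=main@C [exp=B main=C topic=A]
After op 6 (checkout): HEAD=exp@B [exp=B main=C topic=A]
After op 7 (branch): HEAD=exp@B [exp=B fix=B main=C topic=A]
After op 8 (commit): HEAD=exp@D [exp=D fix=B main=C topic=A]
After op 9 (commit): HEAD=exp@E [exp=E fix=B main=C topic=A]
After op 10 (commit): HEAD=exp@F [exp=F fix=B main=C topic=A]
After op 11 (checkout): HEAD=main@C [exp=F fix=B main=C topic=A]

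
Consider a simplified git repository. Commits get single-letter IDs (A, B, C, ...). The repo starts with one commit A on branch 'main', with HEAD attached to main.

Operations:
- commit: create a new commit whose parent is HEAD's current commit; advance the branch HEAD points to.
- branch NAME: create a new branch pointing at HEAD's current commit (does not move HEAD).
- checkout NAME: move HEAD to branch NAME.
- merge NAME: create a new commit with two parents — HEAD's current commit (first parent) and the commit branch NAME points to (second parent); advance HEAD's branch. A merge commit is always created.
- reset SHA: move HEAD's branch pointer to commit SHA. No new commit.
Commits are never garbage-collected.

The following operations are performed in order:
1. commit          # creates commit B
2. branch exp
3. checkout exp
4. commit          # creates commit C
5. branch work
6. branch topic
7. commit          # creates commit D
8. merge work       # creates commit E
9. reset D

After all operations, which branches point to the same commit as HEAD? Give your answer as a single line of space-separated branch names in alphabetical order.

Answer: exp

Derivation:
After op 1 (commit): HEAD=main@B [main=B]
After op 2 (branch): HEAD=main@B [exp=B main=B]
After op 3 (checkout): HEAD=exp@B [exp=B main=B]
After op 4 (commit): HEAD=exp@C [exp=C main=B]
After op 5 (branch): HEAD=exp@C [exp=C main=B work=C]
After op 6 (branch): HEAD=exp@C [exp=C main=B topic=C work=C]
After op 7 (commit): HEAD=exp@D [exp=D main=B topic=C work=C]
After op 8 (merge): HEAD=exp@E [exp=E main=B topic=C work=C]
After op 9 (reset): HEAD=exp@D [exp=D main=B topic=C work=C]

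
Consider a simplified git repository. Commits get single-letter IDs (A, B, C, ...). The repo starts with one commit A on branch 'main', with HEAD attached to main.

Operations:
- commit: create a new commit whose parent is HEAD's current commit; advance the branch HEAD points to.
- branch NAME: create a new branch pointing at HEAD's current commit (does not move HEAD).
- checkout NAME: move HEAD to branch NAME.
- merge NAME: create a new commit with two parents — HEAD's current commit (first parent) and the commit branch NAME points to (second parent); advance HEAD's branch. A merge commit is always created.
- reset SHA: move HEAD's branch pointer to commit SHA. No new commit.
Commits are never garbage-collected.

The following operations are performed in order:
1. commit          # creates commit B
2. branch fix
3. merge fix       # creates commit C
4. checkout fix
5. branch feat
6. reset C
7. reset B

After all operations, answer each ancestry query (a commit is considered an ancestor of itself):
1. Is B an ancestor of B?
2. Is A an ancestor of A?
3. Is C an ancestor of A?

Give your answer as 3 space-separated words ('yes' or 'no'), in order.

After op 1 (commit): HEAD=main@B [main=B]
After op 2 (branch): HEAD=main@B [fix=B main=B]
After op 3 (merge): HEAD=main@C [fix=B main=C]
After op 4 (checkout): HEAD=fix@B [fix=B main=C]
After op 5 (branch): HEAD=fix@B [feat=B fix=B main=C]
After op 6 (reset): HEAD=fix@C [feat=B fix=C main=C]
After op 7 (reset): HEAD=fix@B [feat=B fix=B main=C]
ancestors(B) = {A,B}; B in? yes
ancestors(A) = {A}; A in? yes
ancestors(A) = {A}; C in? no

Answer: yes yes no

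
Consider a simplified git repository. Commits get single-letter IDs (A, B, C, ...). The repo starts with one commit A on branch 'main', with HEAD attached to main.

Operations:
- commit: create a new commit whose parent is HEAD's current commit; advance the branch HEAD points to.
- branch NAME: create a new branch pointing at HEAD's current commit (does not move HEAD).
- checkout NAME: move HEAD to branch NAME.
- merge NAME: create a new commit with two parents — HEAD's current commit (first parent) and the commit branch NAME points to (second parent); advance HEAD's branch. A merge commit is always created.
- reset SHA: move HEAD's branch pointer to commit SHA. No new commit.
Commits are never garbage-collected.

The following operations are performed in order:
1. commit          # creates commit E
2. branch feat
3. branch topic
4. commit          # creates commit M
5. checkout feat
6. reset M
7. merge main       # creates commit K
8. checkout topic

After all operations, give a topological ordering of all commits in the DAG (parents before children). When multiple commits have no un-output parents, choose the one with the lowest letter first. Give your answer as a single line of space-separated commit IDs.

After op 1 (commit): HEAD=main@E [main=E]
After op 2 (branch): HEAD=main@E [feat=E main=E]
After op 3 (branch): HEAD=main@E [feat=E main=E topic=E]
After op 4 (commit): HEAD=main@M [feat=E main=M topic=E]
After op 5 (checkout): HEAD=feat@E [feat=E main=M topic=E]
After op 6 (reset): HEAD=feat@M [feat=M main=M topic=E]
After op 7 (merge): HEAD=feat@K [feat=K main=M topic=E]
After op 8 (checkout): HEAD=topic@E [feat=K main=M topic=E]
commit A: parents=[]
commit E: parents=['A']
commit K: parents=['M', 'M']
commit M: parents=['E']

Answer: A E M K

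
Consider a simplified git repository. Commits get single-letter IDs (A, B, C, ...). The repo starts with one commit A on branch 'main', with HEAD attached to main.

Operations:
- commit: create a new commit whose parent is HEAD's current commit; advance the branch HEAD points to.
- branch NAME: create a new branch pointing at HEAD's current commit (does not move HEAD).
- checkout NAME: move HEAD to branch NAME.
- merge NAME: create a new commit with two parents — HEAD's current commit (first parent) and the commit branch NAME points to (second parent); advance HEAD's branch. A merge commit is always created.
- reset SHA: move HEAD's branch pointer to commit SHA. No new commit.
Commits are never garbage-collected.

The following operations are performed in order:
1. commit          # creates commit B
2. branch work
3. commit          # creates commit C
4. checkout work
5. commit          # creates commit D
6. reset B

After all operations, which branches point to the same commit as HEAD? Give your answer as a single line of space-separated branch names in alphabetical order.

After op 1 (commit): HEAD=main@B [main=B]
After op 2 (branch): HEAD=main@B [main=B work=B]
After op 3 (commit): HEAD=main@C [main=C work=B]
After op 4 (checkout): HEAD=work@B [main=C work=B]
After op 5 (commit): HEAD=work@D [main=C work=D]
After op 6 (reset): HEAD=work@B [main=C work=B]

Answer: work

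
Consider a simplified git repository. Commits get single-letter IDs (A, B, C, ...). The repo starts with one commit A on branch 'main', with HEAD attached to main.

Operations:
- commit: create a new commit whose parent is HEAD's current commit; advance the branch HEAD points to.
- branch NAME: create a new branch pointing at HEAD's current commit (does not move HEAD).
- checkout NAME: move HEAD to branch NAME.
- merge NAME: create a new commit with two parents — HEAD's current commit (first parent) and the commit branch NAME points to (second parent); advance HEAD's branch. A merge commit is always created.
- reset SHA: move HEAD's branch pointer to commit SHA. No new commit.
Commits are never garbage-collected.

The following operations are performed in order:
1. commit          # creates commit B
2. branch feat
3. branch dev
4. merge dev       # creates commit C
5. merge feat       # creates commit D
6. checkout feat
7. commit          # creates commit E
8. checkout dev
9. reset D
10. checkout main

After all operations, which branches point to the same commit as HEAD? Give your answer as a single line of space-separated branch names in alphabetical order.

After op 1 (commit): HEAD=main@B [main=B]
After op 2 (branch): HEAD=main@B [feat=B main=B]
After op 3 (branch): HEAD=main@B [dev=B feat=B main=B]
After op 4 (merge): HEAD=main@C [dev=B feat=B main=C]
After op 5 (merge): HEAD=main@D [dev=B feat=B main=D]
After op 6 (checkout): HEAD=feat@B [dev=B feat=B main=D]
After op 7 (commit): HEAD=feat@E [dev=B feat=E main=D]
After op 8 (checkout): HEAD=dev@B [dev=B feat=E main=D]
After op 9 (reset): HEAD=dev@D [dev=D feat=E main=D]
After op 10 (checkout): HEAD=main@D [dev=D feat=E main=D]

Answer: dev main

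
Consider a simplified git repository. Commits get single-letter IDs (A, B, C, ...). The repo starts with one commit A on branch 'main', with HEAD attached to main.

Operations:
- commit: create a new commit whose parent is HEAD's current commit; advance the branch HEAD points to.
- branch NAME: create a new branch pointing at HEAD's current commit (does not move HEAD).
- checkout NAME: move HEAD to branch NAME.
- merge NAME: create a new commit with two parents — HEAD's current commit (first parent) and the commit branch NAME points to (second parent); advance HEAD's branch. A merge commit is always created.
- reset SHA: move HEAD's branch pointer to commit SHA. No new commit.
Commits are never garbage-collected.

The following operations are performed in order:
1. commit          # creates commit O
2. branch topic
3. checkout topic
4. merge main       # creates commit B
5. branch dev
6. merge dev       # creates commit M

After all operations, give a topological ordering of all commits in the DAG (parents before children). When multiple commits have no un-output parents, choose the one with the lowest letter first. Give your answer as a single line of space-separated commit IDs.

Answer: A O B M

Derivation:
After op 1 (commit): HEAD=main@O [main=O]
After op 2 (branch): HEAD=main@O [main=O topic=O]
After op 3 (checkout): HEAD=topic@O [main=O topic=O]
After op 4 (merge): HEAD=topic@B [main=O topic=B]
After op 5 (branch): HEAD=topic@B [dev=B main=O topic=B]
After op 6 (merge): HEAD=topic@M [dev=B main=O topic=M]
commit A: parents=[]
commit B: parents=['O', 'O']
commit M: parents=['B', 'B']
commit O: parents=['A']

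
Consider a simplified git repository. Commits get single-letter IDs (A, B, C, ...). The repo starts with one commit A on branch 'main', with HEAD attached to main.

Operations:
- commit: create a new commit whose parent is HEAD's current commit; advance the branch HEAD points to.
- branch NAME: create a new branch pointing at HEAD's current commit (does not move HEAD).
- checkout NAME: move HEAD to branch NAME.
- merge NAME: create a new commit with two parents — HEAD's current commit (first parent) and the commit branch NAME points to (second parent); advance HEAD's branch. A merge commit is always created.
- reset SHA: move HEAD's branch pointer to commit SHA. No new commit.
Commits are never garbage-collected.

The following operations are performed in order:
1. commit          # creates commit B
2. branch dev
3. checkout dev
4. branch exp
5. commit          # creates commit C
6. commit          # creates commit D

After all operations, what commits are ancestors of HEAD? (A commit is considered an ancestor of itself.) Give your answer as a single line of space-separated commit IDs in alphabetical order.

After op 1 (commit): HEAD=main@B [main=B]
After op 2 (branch): HEAD=main@B [dev=B main=B]
After op 3 (checkout): HEAD=dev@B [dev=B main=B]
After op 4 (branch): HEAD=dev@B [dev=B exp=B main=B]
After op 5 (commit): HEAD=dev@C [dev=C exp=B main=B]
After op 6 (commit): HEAD=dev@D [dev=D exp=B main=B]

Answer: A B C D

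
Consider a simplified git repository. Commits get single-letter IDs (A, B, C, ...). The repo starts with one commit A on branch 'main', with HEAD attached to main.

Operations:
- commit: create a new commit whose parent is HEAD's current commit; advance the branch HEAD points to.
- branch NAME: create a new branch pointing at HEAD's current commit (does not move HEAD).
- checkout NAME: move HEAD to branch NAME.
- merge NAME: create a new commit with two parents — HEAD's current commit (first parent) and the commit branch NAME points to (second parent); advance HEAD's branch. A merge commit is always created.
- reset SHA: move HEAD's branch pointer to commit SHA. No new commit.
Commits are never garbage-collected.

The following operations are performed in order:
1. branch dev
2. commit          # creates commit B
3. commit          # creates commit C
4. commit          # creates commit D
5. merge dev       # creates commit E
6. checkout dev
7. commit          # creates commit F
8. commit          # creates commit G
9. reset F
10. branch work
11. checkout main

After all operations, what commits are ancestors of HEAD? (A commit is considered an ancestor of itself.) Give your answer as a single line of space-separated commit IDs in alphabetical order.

Answer: A B C D E

Derivation:
After op 1 (branch): HEAD=main@A [dev=A main=A]
After op 2 (commit): HEAD=main@B [dev=A main=B]
After op 3 (commit): HEAD=main@C [dev=A main=C]
After op 4 (commit): HEAD=main@D [dev=A main=D]
After op 5 (merge): HEAD=main@E [dev=A main=E]
After op 6 (checkout): HEAD=dev@A [dev=A main=E]
After op 7 (commit): HEAD=dev@F [dev=F main=E]
After op 8 (commit): HEAD=dev@G [dev=G main=E]
After op 9 (reset): HEAD=dev@F [dev=F main=E]
After op 10 (branch): HEAD=dev@F [dev=F main=E work=F]
After op 11 (checkout): HEAD=main@E [dev=F main=E work=F]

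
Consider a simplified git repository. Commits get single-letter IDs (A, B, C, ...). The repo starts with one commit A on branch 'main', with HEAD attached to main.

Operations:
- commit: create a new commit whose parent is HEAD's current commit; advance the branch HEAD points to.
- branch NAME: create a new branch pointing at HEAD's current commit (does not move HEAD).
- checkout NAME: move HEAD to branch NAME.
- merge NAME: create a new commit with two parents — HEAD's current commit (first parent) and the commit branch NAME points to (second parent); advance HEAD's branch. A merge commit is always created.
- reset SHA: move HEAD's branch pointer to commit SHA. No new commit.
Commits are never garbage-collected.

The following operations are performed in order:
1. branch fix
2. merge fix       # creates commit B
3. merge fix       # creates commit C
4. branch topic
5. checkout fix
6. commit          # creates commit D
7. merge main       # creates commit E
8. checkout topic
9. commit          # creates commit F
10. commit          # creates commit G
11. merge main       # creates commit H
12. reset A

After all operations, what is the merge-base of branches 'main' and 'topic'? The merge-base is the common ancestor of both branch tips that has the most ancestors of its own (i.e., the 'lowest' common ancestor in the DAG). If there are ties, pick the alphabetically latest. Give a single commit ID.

Answer: A

Derivation:
After op 1 (branch): HEAD=main@A [fix=A main=A]
After op 2 (merge): HEAD=main@B [fix=A main=B]
After op 3 (merge): HEAD=main@C [fix=A main=C]
After op 4 (branch): HEAD=main@C [fix=A main=C topic=C]
After op 5 (checkout): HEAD=fix@A [fix=A main=C topic=C]
After op 6 (commit): HEAD=fix@D [fix=D main=C topic=C]
After op 7 (merge): HEAD=fix@E [fix=E main=C topic=C]
After op 8 (checkout): HEAD=topic@C [fix=E main=C topic=C]
After op 9 (commit): HEAD=topic@F [fix=E main=C topic=F]
After op 10 (commit): HEAD=topic@G [fix=E main=C topic=G]
After op 11 (merge): HEAD=topic@H [fix=E main=C topic=H]
After op 12 (reset): HEAD=topic@A [fix=E main=C topic=A]
ancestors(main=C): ['A', 'B', 'C']
ancestors(topic=A): ['A']
common: ['A']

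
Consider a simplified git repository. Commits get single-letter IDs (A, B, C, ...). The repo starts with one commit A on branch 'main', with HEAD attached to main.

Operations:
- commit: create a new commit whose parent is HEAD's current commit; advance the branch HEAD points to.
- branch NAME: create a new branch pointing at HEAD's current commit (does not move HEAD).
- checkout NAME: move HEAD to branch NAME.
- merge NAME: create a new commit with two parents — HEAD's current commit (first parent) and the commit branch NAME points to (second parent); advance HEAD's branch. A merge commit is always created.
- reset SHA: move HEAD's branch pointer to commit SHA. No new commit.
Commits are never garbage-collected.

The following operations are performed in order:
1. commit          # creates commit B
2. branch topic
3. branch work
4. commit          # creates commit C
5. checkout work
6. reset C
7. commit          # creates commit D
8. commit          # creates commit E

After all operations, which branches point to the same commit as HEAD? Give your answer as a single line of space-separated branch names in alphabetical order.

After op 1 (commit): HEAD=main@B [main=B]
After op 2 (branch): HEAD=main@B [main=B topic=B]
After op 3 (branch): HEAD=main@B [main=B topic=B work=B]
After op 4 (commit): HEAD=main@C [main=C topic=B work=B]
After op 5 (checkout): HEAD=work@B [main=C topic=B work=B]
After op 6 (reset): HEAD=work@C [main=C topic=B work=C]
After op 7 (commit): HEAD=work@D [main=C topic=B work=D]
After op 8 (commit): HEAD=work@E [main=C topic=B work=E]

Answer: work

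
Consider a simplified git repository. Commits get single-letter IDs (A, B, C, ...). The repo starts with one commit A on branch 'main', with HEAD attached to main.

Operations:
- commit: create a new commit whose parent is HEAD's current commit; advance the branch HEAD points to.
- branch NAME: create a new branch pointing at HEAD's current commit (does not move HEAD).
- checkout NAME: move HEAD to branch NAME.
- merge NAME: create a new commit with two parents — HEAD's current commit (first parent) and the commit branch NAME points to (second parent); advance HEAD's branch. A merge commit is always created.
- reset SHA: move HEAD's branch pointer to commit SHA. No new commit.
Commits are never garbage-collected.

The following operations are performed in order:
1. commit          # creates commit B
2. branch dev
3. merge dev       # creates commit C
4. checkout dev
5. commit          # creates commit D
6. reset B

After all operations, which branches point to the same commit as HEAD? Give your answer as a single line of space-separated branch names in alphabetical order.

Answer: dev

Derivation:
After op 1 (commit): HEAD=main@B [main=B]
After op 2 (branch): HEAD=main@B [dev=B main=B]
After op 3 (merge): HEAD=main@C [dev=B main=C]
After op 4 (checkout): HEAD=dev@B [dev=B main=C]
After op 5 (commit): HEAD=dev@D [dev=D main=C]
After op 6 (reset): HEAD=dev@B [dev=B main=C]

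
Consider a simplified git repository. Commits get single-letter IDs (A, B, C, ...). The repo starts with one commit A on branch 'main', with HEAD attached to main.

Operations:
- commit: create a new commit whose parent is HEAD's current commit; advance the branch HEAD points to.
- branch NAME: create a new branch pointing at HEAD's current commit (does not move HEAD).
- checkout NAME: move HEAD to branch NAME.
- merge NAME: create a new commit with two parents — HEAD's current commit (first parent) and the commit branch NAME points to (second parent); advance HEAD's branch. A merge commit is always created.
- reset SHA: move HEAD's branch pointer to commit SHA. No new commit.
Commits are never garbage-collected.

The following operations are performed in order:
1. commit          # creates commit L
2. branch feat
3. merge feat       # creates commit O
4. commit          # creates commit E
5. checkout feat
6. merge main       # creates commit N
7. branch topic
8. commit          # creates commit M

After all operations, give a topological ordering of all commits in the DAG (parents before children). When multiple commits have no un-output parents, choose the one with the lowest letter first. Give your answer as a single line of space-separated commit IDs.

After op 1 (commit): HEAD=main@L [main=L]
After op 2 (branch): HEAD=main@L [feat=L main=L]
After op 3 (merge): HEAD=main@O [feat=L main=O]
After op 4 (commit): HEAD=main@E [feat=L main=E]
After op 5 (checkout): HEAD=feat@L [feat=L main=E]
After op 6 (merge): HEAD=feat@N [feat=N main=E]
After op 7 (branch): HEAD=feat@N [feat=N main=E topic=N]
After op 8 (commit): HEAD=feat@M [feat=M main=E topic=N]
commit A: parents=[]
commit E: parents=['O']
commit L: parents=['A']
commit M: parents=['N']
commit N: parents=['L', 'E']
commit O: parents=['L', 'L']

Answer: A L O E N M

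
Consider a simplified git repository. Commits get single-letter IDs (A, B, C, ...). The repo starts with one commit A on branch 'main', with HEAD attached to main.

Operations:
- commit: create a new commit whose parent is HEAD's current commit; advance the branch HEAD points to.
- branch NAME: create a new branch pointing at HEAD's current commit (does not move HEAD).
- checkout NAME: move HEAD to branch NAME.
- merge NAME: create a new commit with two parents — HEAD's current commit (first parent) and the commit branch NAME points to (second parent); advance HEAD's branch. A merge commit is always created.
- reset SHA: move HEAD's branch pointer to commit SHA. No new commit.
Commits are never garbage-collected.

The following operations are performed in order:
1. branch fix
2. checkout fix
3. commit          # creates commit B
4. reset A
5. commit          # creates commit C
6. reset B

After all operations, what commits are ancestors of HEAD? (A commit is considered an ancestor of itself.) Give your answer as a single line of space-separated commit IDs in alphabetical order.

Answer: A B

Derivation:
After op 1 (branch): HEAD=main@A [fix=A main=A]
After op 2 (checkout): HEAD=fix@A [fix=A main=A]
After op 3 (commit): HEAD=fix@B [fix=B main=A]
After op 4 (reset): HEAD=fix@A [fix=A main=A]
After op 5 (commit): HEAD=fix@C [fix=C main=A]
After op 6 (reset): HEAD=fix@B [fix=B main=A]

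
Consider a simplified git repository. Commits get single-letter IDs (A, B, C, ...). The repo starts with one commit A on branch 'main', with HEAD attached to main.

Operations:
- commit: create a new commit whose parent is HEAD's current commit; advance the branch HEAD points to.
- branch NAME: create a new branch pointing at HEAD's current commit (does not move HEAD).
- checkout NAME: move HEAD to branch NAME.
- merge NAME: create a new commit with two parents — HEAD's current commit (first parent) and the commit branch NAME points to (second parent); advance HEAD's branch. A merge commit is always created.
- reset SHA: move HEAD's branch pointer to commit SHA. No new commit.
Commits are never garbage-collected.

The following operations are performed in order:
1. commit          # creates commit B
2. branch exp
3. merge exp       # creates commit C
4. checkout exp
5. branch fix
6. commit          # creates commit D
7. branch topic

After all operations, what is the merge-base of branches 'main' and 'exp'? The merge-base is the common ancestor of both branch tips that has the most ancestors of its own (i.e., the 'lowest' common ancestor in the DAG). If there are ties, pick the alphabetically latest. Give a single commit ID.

Answer: B

Derivation:
After op 1 (commit): HEAD=main@B [main=B]
After op 2 (branch): HEAD=main@B [exp=B main=B]
After op 3 (merge): HEAD=main@C [exp=B main=C]
After op 4 (checkout): HEAD=exp@B [exp=B main=C]
After op 5 (branch): HEAD=exp@B [exp=B fix=B main=C]
After op 6 (commit): HEAD=exp@D [exp=D fix=B main=C]
After op 7 (branch): HEAD=exp@D [exp=D fix=B main=C topic=D]
ancestors(main=C): ['A', 'B', 'C']
ancestors(exp=D): ['A', 'B', 'D']
common: ['A', 'B']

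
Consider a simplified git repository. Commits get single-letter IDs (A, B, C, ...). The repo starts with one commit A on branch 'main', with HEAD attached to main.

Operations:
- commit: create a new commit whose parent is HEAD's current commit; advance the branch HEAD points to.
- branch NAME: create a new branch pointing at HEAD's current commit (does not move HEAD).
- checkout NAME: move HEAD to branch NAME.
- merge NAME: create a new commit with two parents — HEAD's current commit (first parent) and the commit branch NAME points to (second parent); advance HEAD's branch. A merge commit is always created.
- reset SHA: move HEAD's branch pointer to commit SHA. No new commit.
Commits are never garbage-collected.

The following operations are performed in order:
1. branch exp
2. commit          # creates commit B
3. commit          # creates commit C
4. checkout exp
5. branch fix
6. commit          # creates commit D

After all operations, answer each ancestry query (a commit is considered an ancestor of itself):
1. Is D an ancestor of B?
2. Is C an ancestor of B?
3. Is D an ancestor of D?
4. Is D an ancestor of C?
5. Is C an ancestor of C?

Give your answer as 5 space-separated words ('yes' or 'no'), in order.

Answer: no no yes no yes

Derivation:
After op 1 (branch): HEAD=main@A [exp=A main=A]
After op 2 (commit): HEAD=main@B [exp=A main=B]
After op 3 (commit): HEAD=main@C [exp=A main=C]
After op 4 (checkout): HEAD=exp@A [exp=A main=C]
After op 5 (branch): HEAD=exp@A [exp=A fix=A main=C]
After op 6 (commit): HEAD=exp@D [exp=D fix=A main=C]
ancestors(B) = {A,B}; D in? no
ancestors(B) = {A,B}; C in? no
ancestors(D) = {A,D}; D in? yes
ancestors(C) = {A,B,C}; D in? no
ancestors(C) = {A,B,C}; C in? yes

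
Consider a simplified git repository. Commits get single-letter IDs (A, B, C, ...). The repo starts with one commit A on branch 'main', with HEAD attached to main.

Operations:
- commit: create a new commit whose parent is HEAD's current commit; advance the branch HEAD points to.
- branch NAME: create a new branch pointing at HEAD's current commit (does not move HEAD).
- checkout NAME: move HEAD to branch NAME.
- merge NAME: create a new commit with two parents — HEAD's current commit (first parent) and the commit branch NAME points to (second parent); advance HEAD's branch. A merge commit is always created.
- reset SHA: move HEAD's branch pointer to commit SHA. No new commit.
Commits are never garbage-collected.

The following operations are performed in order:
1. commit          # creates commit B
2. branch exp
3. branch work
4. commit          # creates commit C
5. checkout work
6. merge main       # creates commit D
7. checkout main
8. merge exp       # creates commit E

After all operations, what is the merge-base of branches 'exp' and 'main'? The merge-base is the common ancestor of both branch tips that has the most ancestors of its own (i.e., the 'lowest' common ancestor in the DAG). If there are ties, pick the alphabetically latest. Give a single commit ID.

After op 1 (commit): HEAD=main@B [main=B]
After op 2 (branch): HEAD=main@B [exp=B main=B]
After op 3 (branch): HEAD=main@B [exp=B main=B work=B]
After op 4 (commit): HEAD=main@C [exp=B main=C work=B]
After op 5 (checkout): HEAD=work@B [exp=B main=C work=B]
After op 6 (merge): HEAD=work@D [exp=B main=C work=D]
After op 7 (checkout): HEAD=main@C [exp=B main=C work=D]
After op 8 (merge): HEAD=main@E [exp=B main=E work=D]
ancestors(exp=B): ['A', 'B']
ancestors(main=E): ['A', 'B', 'C', 'E']
common: ['A', 'B']

Answer: B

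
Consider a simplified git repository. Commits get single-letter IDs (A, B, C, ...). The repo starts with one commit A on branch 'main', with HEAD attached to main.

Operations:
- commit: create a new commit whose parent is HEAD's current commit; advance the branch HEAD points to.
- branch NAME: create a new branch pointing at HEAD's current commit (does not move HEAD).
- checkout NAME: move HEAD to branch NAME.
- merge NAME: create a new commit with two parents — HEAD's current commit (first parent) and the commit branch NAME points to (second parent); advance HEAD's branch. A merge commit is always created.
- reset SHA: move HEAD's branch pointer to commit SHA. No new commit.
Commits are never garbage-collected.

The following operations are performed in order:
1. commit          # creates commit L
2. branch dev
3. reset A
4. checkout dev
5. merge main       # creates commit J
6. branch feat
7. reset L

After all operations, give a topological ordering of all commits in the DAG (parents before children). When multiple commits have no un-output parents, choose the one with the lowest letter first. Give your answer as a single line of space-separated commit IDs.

Answer: A L J

Derivation:
After op 1 (commit): HEAD=main@L [main=L]
After op 2 (branch): HEAD=main@L [dev=L main=L]
After op 3 (reset): HEAD=main@A [dev=L main=A]
After op 4 (checkout): HEAD=dev@L [dev=L main=A]
After op 5 (merge): HEAD=dev@J [dev=J main=A]
After op 6 (branch): HEAD=dev@J [dev=J feat=J main=A]
After op 7 (reset): HEAD=dev@L [dev=L feat=J main=A]
commit A: parents=[]
commit J: parents=['L', 'A']
commit L: parents=['A']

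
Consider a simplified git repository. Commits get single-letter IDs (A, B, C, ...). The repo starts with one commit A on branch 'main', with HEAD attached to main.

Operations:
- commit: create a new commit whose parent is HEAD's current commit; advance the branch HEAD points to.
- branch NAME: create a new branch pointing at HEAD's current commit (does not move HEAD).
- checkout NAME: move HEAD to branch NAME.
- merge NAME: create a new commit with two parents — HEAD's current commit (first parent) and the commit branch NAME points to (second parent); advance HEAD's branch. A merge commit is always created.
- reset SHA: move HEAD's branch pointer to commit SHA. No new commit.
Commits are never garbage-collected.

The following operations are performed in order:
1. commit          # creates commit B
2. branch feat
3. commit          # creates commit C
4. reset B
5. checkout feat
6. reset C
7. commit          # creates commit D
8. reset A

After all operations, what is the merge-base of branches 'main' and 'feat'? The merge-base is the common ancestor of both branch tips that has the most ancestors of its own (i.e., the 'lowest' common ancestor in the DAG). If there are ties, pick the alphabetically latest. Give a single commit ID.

Answer: A

Derivation:
After op 1 (commit): HEAD=main@B [main=B]
After op 2 (branch): HEAD=main@B [feat=B main=B]
After op 3 (commit): HEAD=main@C [feat=B main=C]
After op 4 (reset): HEAD=main@B [feat=B main=B]
After op 5 (checkout): HEAD=feat@B [feat=B main=B]
After op 6 (reset): HEAD=feat@C [feat=C main=B]
After op 7 (commit): HEAD=feat@D [feat=D main=B]
After op 8 (reset): HEAD=feat@A [feat=A main=B]
ancestors(main=B): ['A', 'B']
ancestors(feat=A): ['A']
common: ['A']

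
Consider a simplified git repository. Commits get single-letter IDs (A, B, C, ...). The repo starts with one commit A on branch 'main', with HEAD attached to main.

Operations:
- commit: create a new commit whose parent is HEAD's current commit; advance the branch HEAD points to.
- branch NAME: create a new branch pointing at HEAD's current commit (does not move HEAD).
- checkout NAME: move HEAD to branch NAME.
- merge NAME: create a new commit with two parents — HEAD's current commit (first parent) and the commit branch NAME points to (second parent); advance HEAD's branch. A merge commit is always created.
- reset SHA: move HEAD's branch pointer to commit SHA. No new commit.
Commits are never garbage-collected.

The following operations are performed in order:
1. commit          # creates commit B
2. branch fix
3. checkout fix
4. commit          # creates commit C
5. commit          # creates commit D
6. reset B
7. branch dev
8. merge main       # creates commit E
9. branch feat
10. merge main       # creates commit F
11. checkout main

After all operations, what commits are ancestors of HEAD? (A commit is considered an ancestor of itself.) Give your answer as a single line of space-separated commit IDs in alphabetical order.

After op 1 (commit): HEAD=main@B [main=B]
After op 2 (branch): HEAD=main@B [fix=B main=B]
After op 3 (checkout): HEAD=fix@B [fix=B main=B]
After op 4 (commit): HEAD=fix@C [fix=C main=B]
After op 5 (commit): HEAD=fix@D [fix=D main=B]
After op 6 (reset): HEAD=fix@B [fix=B main=B]
After op 7 (branch): HEAD=fix@B [dev=B fix=B main=B]
After op 8 (merge): HEAD=fix@E [dev=B fix=E main=B]
After op 9 (branch): HEAD=fix@E [dev=B feat=E fix=E main=B]
After op 10 (merge): HEAD=fix@F [dev=B feat=E fix=F main=B]
After op 11 (checkout): HEAD=main@B [dev=B feat=E fix=F main=B]

Answer: A B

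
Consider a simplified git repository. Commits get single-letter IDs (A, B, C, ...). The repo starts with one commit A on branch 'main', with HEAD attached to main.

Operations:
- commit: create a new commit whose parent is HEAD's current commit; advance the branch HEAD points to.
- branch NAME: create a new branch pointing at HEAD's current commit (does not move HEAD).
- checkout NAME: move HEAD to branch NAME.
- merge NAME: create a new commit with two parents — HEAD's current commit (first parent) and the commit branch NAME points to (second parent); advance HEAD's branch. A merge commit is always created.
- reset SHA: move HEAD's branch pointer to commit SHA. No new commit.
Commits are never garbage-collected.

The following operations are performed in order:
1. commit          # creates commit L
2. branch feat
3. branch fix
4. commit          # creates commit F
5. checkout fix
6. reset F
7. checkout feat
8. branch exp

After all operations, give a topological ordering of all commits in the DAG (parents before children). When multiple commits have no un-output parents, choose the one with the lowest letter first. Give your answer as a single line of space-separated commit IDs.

After op 1 (commit): HEAD=main@L [main=L]
After op 2 (branch): HEAD=main@L [feat=L main=L]
After op 3 (branch): HEAD=main@L [feat=L fix=L main=L]
After op 4 (commit): HEAD=main@F [feat=L fix=L main=F]
After op 5 (checkout): HEAD=fix@L [feat=L fix=L main=F]
After op 6 (reset): HEAD=fix@F [feat=L fix=F main=F]
After op 7 (checkout): HEAD=feat@L [feat=L fix=F main=F]
After op 8 (branch): HEAD=feat@L [exp=L feat=L fix=F main=F]
commit A: parents=[]
commit F: parents=['L']
commit L: parents=['A']

Answer: A L F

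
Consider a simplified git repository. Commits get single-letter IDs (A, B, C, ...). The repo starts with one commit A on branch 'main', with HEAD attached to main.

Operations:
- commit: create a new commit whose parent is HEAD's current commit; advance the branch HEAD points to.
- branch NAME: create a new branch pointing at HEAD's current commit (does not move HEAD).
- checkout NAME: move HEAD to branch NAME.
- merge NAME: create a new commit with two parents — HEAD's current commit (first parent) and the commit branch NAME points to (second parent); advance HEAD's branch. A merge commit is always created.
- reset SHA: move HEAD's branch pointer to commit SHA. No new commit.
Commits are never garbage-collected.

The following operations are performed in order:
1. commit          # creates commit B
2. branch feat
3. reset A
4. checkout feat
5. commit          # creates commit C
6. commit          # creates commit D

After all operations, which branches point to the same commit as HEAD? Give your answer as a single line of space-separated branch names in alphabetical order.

After op 1 (commit): HEAD=main@B [main=B]
After op 2 (branch): HEAD=main@B [feat=B main=B]
After op 3 (reset): HEAD=main@A [feat=B main=A]
After op 4 (checkout): HEAD=feat@B [feat=B main=A]
After op 5 (commit): HEAD=feat@C [feat=C main=A]
After op 6 (commit): HEAD=feat@D [feat=D main=A]

Answer: feat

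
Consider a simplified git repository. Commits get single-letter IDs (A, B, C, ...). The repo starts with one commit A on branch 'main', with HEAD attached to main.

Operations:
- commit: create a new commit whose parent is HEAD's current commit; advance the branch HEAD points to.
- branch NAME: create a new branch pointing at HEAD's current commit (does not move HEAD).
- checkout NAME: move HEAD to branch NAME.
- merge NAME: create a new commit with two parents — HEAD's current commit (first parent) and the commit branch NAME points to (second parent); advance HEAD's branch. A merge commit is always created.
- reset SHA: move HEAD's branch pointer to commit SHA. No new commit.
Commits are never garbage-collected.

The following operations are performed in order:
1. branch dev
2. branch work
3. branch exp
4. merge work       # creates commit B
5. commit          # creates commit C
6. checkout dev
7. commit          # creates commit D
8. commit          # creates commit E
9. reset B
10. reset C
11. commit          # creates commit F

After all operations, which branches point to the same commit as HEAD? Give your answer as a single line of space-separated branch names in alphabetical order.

After op 1 (branch): HEAD=main@A [dev=A main=A]
After op 2 (branch): HEAD=main@A [dev=A main=A work=A]
After op 3 (branch): HEAD=main@A [dev=A exp=A main=A work=A]
After op 4 (merge): HEAD=main@B [dev=A exp=A main=B work=A]
After op 5 (commit): HEAD=main@C [dev=A exp=A main=C work=A]
After op 6 (checkout): HEAD=dev@A [dev=A exp=A main=C work=A]
After op 7 (commit): HEAD=dev@D [dev=D exp=A main=C work=A]
After op 8 (commit): HEAD=dev@E [dev=E exp=A main=C work=A]
After op 9 (reset): HEAD=dev@B [dev=B exp=A main=C work=A]
After op 10 (reset): HEAD=dev@C [dev=C exp=A main=C work=A]
After op 11 (commit): HEAD=dev@F [dev=F exp=A main=C work=A]

Answer: dev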